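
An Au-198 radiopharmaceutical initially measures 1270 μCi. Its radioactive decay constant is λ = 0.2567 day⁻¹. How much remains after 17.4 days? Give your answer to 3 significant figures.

14.6 μCi

t½ = ln 2 / λ = 0.69315 / 0.2567 ≈ 2.7002 days.
Number of half-lives: n = 17.4/2.7002 ≈ 6.4439.
Remaining = 1270 × (1/2)^6.4439 = 1270 × 0.011487 ≈ 14.588 μCi.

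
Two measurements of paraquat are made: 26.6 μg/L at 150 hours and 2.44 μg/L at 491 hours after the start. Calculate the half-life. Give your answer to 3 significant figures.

Over Δt = 491 − 150 = 341 hours, the level fell by a factor of 26.6/2.44 ≈ 10.902.
n = log₂(10.902) ≈ 3.4465 half-lives, so t½ = 341/3.4465 ≈ 98.942 hours.

98.9 hours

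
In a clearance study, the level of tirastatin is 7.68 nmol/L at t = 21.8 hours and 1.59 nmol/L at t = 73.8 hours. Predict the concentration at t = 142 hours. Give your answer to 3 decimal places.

0.202 nmol/L

Over Δt = 73.8 − 21.8 = 52 hours, the level fell by a factor of 7.68/1.59 ≈ 4.8302.
n = log₂(4.8302) ≈ 2.2721 half-lives, so t½ = 52/2.2721 ≈ 22.887 hours.
From t = 73.8 to t = 142: 1.59 × (1/2)^((142−73.8)/22.887) ≈ 0.20154 nmol/L.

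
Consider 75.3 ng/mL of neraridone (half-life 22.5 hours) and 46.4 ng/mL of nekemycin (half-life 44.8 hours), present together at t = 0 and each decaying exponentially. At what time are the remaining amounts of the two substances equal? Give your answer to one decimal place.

31.6 hours

Set 75.3·(1/2)^(t/22.5) = 46.4·(1/2)^(t/44.8).
Taking log₂: log₂(75.3/46.4) = t·(1/22.5 − 1/44.8).
log₂(1.6228) = 0.69853; 1/22.5 − 1/44.8 = 0.022123.
t = 0.69853 / 0.022123 ≈ 31.575 hours.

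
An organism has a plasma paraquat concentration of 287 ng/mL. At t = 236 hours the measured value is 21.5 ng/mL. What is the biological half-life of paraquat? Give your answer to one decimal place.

A/A₀ = 21.5/287 ≈ 0.074913.
n = log₂(13.349) ≈ 3.7386 half-lives elapsed in 236 hours.
t½ = 236/3.7386 ≈ 63.125 hours.

63.1 hours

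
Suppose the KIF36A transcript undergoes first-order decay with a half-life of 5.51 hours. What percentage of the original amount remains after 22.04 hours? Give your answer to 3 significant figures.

n = 22.04/5.51 ≈ 4 half-lives.
Fraction remaining = (1/2)^4 ≈ 0.0625, i.e. 6.25%.

6.25%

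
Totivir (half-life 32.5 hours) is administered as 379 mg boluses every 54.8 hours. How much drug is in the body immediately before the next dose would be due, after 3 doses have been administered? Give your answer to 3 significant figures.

166 mg

The 3 doses were given 164.4, 109.6, 54.8 hours ago.
Total = 379·(1/2)^(164.4/32.5) + 379·(1/2)^(109.6/32.5) + 379·(1/2)^(54.8/32.5)
      = 11.373 + 36.599 + 117.78 ≈ 165.75 mg.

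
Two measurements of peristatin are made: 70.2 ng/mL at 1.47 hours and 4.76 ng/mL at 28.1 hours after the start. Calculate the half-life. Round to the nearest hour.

7 hours

Over Δt = 28.1 − 1.47 = 26.63 hours, the level fell by a factor of 70.2/4.76 ≈ 14.748.
n = log₂(14.748) ≈ 3.8824 half-lives, so t½ = 26.63/3.8824 ≈ 6.8591 hours.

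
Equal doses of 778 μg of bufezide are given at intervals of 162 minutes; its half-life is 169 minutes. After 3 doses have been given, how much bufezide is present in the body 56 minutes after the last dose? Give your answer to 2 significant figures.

1100 μg

The 3 doses were given 380, 218, 56 minutes ago.
Total = 778·(1/2)^(380/169) + 778·(1/2)^(218/169) + 778·(1/2)^(56/169)
      = 163.72 + 318.18 + 618.34 ≈ 1100.2 μg.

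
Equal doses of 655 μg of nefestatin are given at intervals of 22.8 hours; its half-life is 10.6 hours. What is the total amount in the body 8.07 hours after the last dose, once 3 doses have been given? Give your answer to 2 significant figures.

490 μg

The 3 doses were given 53.67, 30.87, 8.07 hours ago.
Total = 655·(1/2)^(53.67/10.6) + 655·(1/2)^(30.87/10.6) + 655·(1/2)^(8.07/10.6)
      = 19.591 + 87.009 + 386.42 ≈ 493.02 μg.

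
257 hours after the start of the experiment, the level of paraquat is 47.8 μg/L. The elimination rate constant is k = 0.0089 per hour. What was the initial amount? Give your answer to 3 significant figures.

t½ = ln 2 / k = 0.69315 / 0.0089 ≈ 77.882 hours.
Number of half-lives elapsed: n = 257/77.882 ≈ 3.2999.
A₀ = A × 2^n = 47.8 × 2^3.2999 = 47.8 × 9.8483 ≈ 470.75 μg/L.

471 μg/L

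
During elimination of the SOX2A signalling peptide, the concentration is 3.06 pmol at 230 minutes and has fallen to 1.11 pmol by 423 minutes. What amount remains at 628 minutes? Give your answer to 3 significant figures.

Over Δt = 423 − 230 = 193 minutes, the level fell by a factor of 3.06/1.11 ≈ 2.7568.
n = log₂(2.7568) ≈ 1.463 half-lives, so t½ = 193/1.463 ≈ 131.92 minutes.
From t = 423 to t = 628: 1.11 × (1/2)^((628−423)/131.92) ≈ 0.37804 pmol.

0.378 pmol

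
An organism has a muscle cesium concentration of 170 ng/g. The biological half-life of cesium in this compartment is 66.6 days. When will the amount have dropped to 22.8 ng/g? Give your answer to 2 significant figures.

190 days

Fraction remaining = 22.8/170 ≈ 0.13412.
n = log₂(170/22.8) = ln(7.4561)/ln 2 ≈ 2.8984 half-lives.
t = n × t½ = 2.8984 × 66.6 ≈ 193.04 days.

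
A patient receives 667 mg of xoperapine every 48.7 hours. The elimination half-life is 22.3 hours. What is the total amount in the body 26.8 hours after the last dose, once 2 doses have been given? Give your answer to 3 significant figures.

354 mg

The 2 doses were given 75.5, 26.8 hours ago.
Total = 667·(1/2)^(75.5/22.3) + 667·(1/2)^(26.8/22.3)
      = 63.818 + 289.97 ≈ 353.79 mg.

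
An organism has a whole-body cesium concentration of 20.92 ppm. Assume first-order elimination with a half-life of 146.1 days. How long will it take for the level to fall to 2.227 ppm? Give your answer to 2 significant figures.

Fraction remaining = 2.227/20.92 ≈ 0.10645.
n = log₂(20.92/2.227) = ln(9.3938)/ln 2 ≈ 3.2317 half-lives.
t = n × t½ = 3.2317 × 146.1 ≈ 472.15 days.

470 days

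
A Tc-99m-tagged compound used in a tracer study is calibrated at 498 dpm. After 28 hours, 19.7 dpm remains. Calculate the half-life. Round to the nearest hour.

6 hours

A/A₀ = 19.7/498 ≈ 0.039558.
n = log₂(25.279) ≈ 4.6599 half-lives elapsed in 28 hours.
t½ = 28/4.6599 ≈ 6.0087 hours.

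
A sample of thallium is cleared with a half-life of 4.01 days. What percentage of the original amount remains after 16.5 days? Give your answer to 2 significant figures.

n = 16.5/4.01 ≈ 4.1147 half-lives.
Fraction remaining = (1/2)^4.1147 ≈ 0.057723, i.e. 5.7723%.

5.8%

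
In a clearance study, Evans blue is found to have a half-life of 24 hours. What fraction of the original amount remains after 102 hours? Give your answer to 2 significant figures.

n = 102/24 ≈ 4.25 half-lives.
Fraction remaining = (1/2)^4.25 ≈ 0.052556.

0.053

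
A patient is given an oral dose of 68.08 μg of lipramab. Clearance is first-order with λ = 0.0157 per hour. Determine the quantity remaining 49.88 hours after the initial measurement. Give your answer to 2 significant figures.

31 μg

t½ = ln 2 / λ = 0.69315 / 0.0157 ≈ 44.15 hours.
Number of half-lives: n = 49.88/44.15 ≈ 1.1298.
Remaining = 68.08 × (1/2)^1.1298 = 68.08 × 0.45698 ≈ 31.111 μg.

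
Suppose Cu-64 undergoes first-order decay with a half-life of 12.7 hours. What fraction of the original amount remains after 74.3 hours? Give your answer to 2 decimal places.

0.02

n = 74.3/12.7 ≈ 5.8504 half-lives.
Fraction remaining = (1/2)^5.8504 ≈ 0.017332.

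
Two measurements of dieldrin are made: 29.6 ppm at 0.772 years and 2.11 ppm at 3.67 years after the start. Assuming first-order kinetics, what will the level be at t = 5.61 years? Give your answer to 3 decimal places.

0.360 ppm

Over Δt = 3.67 − 0.772 = 2.898 years, the level fell by a factor of 29.6/2.11 ≈ 14.028.
n = log₂(14.028) ≈ 3.8103 half-lives, so t½ = 2.898/3.8103 ≈ 0.76057 years.
From t = 3.67 to t = 5.61: 2.11 × (1/2)^((5.61−3.67)/0.76057) ≈ 0.36012 ppm.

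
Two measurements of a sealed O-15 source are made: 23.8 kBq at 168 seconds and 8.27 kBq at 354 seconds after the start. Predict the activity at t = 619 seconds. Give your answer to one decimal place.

1.8 kBq

Over Δt = 354 − 168 = 186 seconds, the level fell by a factor of 23.8/8.27 ≈ 2.8779.
n = log₂(2.8779) ≈ 1.525 half-lives, so t½ = 186/1.525 ≈ 121.97 seconds.
From t = 354 to t = 619: 8.27 × (1/2)^((619−354)/121.97) ≈ 1.8342 kBq.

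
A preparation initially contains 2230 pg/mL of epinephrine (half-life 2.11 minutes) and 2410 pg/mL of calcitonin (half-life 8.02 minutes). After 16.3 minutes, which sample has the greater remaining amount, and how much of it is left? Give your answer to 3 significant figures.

calcitonin, 589 pg/mL

epinephrine: 2230 × (1/2)^7.7251 ≈ 10.539 pg/mL.
calcitonin: 2410 × (1/2)^2.0324 ≈ 589.11 pg/mL.
Calcitonin has more remaining, at ≈ 589.11 pg/mL.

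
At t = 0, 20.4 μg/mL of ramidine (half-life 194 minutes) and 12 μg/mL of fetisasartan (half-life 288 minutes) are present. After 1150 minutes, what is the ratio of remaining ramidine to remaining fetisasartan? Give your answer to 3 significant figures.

ramidine: 20.4 × (1/2)^(1150/194) = 20.4 × (1/2)^5.9278 ≈ 0.3351 μg/mL.
fetisasartan: 12 × (1/2)^(1150/288) = 12 × (1/2)^3.9931 ≈ 0.75362 μg/mL.
Ratio ≈ 0.3351 / 0.75362 ≈ 0.44465.

0.445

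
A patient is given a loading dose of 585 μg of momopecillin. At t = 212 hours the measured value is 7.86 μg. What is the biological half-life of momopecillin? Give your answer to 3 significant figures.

A/A₀ = 7.86/585 ≈ 0.013436.
n = log₂(74.427) ≈ 6.2178 half-lives elapsed in 212 hours.
t½ = 212/6.2178 ≈ 34.096 hours.

34.1 hours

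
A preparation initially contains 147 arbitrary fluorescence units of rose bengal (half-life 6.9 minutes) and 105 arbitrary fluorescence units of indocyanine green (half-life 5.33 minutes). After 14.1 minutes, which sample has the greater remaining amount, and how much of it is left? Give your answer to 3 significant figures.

rose bengal: 147 × (1/2)^2.0435 ≈ 35.659 arbitrary fluorescence units.
indocyanine green: 105 × (1/2)^2.6454 ≈ 16.782 arbitrary fluorescence units.
Rose bengal has more remaining, at ≈ 35.659 arbitrary fluorescence units.

rose bengal, 35.7 arbitrary fluorescence units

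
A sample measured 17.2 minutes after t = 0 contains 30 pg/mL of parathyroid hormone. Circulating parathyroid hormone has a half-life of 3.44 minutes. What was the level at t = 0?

Number of half-lives elapsed: n = 17.2/3.44 ≈ 5.
A₀ = A × 2^n = 30 × 2^5 = 30 × 32 ≈ 960 pg/mL.

960 pg/mL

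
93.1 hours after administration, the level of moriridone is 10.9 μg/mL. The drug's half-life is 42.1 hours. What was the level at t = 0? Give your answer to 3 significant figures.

Number of half-lives elapsed: n = 93.1/42.1 ≈ 2.2114.
A₀ = A × 2^n = 10.9 × 2^2.2114 = 10.9 × 4.6312 ≈ 50.481 μg/mL.

50.5 μg/mL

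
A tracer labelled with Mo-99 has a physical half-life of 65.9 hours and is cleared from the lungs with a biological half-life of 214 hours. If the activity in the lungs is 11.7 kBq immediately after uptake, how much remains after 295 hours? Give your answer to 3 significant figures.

0.202 kBq

1/t_eff = 1/t_phys + 1/t_biol = 1/65.9 + 1/214 = 0.019847 per hour.
t_eff = 65.9 × 214 / (65.9 + 214) ≈ 50.384 hours.
Remaining = 11.7 × (1/2)^(295/50.384) = 11.7 × (1/2)^5.855 ≈ 0.20214 kBq.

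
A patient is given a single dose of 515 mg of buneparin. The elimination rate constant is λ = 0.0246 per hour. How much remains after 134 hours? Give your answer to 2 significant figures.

t½ = ln 2 / λ = 0.69315 / 0.0246 ≈ 28.177 hours.
Number of half-lives: n = 134/28.177 ≈ 4.7557.
Remaining = 515 × (1/2)^4.7557 = 515 × 0.037016 ≈ 19.063 mg.

19 mg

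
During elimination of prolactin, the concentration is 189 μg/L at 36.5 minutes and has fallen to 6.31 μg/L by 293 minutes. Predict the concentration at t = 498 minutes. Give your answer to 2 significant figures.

0.42 μg/L

Over Δt = 293 − 36.5 = 256.5 minutes, the level fell by a factor of 189/6.31 ≈ 29.952.
n = log₂(29.952) ≈ 4.9046 half-lives, so t½ = 256.5/4.9046 ≈ 52.298 minutes.
From t = 293 to t = 498: 6.31 × (1/2)^((498−293)/52.298) ≈ 0.4169 μg/L.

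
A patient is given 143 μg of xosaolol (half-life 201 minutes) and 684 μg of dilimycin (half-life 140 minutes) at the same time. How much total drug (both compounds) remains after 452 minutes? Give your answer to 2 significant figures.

xosaolol: 143 × (1/2)^(452/201) = 143 × (1/2)^2.2488 ≈ 30.088 μg.
dilimycin: 684 × (1/2)^(452/140) = 684 × (1/2)^3.2286 ≈ 72.973 μg.
Total = 30.088 + 72.973 ≈ 103.06 μg.

100 μg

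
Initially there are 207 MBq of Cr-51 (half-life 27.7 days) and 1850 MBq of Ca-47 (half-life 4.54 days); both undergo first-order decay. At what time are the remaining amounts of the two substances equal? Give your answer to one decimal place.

17.2 days

Set 207·(1/2)^(t/27.7) = 1850·(1/2)^(t/4.54).
Taking log₂: log₂(207/1850) = t·(1/27.7 − 1/4.54).
log₂(0.11189) = -3.1598; 1/27.7 − 1/4.54 = -0.18416.
t = -3.1598 / -0.18416 ≈ 17.158 days.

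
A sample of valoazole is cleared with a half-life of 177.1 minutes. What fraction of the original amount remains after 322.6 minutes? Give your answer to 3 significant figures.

n = 322.6/177.1 ≈ 1.8216 half-lives.
Fraction remaining = (1/2)^1.8216 ≈ 0.28291.

0.283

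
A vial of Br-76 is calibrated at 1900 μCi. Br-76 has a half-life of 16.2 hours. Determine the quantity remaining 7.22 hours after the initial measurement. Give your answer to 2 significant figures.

1400 μCi

Number of half-lives: n = 7.22/16.2 ≈ 0.44568.
Remaining = 1900 × (1/2)^0.44568 = 1900 × 0.73424 ≈ 1395.1 μCi.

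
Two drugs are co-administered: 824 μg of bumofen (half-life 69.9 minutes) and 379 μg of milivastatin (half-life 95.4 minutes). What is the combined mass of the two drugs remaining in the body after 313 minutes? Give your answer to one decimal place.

bumofen: 824 × (1/2)^(313/69.9) = 824 × (1/2)^4.4778 ≈ 36.98 μg.
milivastatin: 379 × (1/2)^(313/95.4) = 379 × (1/2)^3.2809 ≈ 38.993 μg.
Total = 36.98 + 38.993 ≈ 75.973 μg.

76.0 μg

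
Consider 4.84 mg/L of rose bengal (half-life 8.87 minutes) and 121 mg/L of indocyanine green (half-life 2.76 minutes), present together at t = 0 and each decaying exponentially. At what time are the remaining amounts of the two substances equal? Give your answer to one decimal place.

Set 4.84·(1/2)^(t/8.87) = 121·(1/2)^(t/2.76).
Taking log₂: log₂(4.84/121) = t·(1/8.87 − 1/2.76).
log₂(0.04) = -4.6439; 1/8.87 − 1/2.76 = -0.24958.
t = -4.6439 / -0.24958 ≈ 18.607 minutes.

18.6 minutes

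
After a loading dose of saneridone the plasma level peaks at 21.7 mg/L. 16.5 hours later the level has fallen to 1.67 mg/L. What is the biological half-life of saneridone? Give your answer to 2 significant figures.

A/A₀ = 1.67/21.7 ≈ 0.076959.
n = log₂(12.994) ≈ 3.6998 half-lives elapsed in 16.5 hours.
t½ = 16.5/3.6998 ≈ 4.4597 hours.

4.5 hours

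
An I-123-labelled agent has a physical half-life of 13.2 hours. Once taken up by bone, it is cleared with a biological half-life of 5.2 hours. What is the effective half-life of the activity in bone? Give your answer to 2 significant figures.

3.7 hours

1/t_eff = 1/t_phys + 1/t_biol = 1/13.2 + 1/5.2 = 0.26807 per hour.
t_eff = 13.2 × 5.2 / (13.2 + 5.2) ≈ 3.7304 hours.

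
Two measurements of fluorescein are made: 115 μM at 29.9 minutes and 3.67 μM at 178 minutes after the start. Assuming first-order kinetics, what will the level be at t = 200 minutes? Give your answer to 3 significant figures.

Over Δt = 178 − 29.9 = 148.1 minutes, the level fell by a factor of 115/3.67 ≈ 31.335.
n = log₂(31.335) ≈ 4.9697 half-lives, so t½ = 148.1/4.9697 ≈ 29.801 minutes.
From t = 178 to t = 200: 3.67 × (1/2)^((200−178)/29.801) ≈ 2.2001 μM.

2.20 μM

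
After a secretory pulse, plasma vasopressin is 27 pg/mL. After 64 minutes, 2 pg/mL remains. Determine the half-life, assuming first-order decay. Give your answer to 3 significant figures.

17.0 minutes

A/A₀ = 2/27 ≈ 0.074074.
n = log₂(13.5) ≈ 3.7549 half-lives elapsed in 64 minutes.
t½ = 64/3.7549 ≈ 17.044 minutes.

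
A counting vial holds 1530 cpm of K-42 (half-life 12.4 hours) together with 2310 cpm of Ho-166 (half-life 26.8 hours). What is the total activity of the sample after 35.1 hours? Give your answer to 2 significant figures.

K-42: 1530 × (1/2)^(35.1/12.4) = 1530 × (1/2)^2.8306 ≈ 215.07 cpm.
Ho-166: 2310 × (1/2)^(35.1/26.8) = 2310 × (1/2)^1.3097 ≈ 931.86 cpm.
Total = 215.07 + 931.86 ≈ 1146.9 cpm.

1100 cpm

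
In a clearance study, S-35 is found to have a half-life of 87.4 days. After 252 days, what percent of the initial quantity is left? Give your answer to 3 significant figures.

n = 252/87.4 ≈ 2.8833 half-lives.
Fraction remaining = (1/2)^2.8833 ≈ 0.13553, i.e. 13.553%.

13.6%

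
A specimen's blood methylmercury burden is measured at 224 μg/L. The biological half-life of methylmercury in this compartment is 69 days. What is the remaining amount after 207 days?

28 μg/L

Elapsed time is 3 half-lives (207/69).
Each half-life halves the amount: 224 × (1/2)^3 = 224/8 = 28 μg/L.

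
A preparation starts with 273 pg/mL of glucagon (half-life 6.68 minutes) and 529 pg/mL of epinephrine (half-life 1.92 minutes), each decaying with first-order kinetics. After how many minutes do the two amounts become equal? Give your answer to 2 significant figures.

2.6 minutes

Set 273·(1/2)^(t/6.68) = 529·(1/2)^(t/1.92).
Taking log₂: log₂(273/529) = t·(1/6.68 − 1/1.92).
log₂(0.51607) = -0.95437; 1/6.68 − 1/1.92 = -0.37113.
t = -0.95437 / -0.37113 ≈ 2.5715 minutes.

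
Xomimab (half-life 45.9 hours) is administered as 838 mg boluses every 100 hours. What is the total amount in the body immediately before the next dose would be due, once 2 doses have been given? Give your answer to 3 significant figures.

226 mg

The 2 doses were given 200, 100 hours ago.
Total = 838·(1/2)^(200/45.9) + 838·(1/2)^(100/45.9)
      = 40.885 + 185.1 ≈ 225.98 mg.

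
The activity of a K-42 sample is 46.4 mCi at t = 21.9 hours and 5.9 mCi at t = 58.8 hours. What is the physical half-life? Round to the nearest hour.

Over Δt = 58.8 − 21.9 = 36.9 hours, the level fell by a factor of 46.4/5.9 ≈ 7.8644.
n = log₂(7.8644) ≈ 2.9753 half-lives, so t½ = 36.9/2.9753 ≈ 12.402 hours.

12 hours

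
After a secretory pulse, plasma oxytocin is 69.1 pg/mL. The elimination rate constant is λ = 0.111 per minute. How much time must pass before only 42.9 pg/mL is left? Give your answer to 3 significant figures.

4.29 minutes

t½ = ln 2 / λ = 0.69315 / 0.111 ≈ 6.2446 minutes.
Fraction remaining = 42.9/69.1 ≈ 0.62084.
n = log₂(69.1/42.9) = ln(1.6107)/ln 2 ≈ 0.68771 half-lives.
t = n × t½ = 0.68771 × 6.2446 ≈ 4.2944 minutes.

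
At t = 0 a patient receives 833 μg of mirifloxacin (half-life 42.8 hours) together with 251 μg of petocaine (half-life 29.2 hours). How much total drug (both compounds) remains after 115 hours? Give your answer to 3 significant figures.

146 μg

mirifloxacin: 833 × (1/2)^(115/42.8) = 833 × (1/2)^2.6869 ≈ 129.36 μg.
petocaine: 251 × (1/2)^(115/29.2) = 251 × (1/2)^3.9384 ≈ 16.372 μg.
Total = 129.36 + 16.372 ≈ 145.73 μg.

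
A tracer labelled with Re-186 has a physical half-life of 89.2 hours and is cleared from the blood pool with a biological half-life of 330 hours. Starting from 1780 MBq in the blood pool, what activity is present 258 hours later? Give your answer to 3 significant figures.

139 MBq

1/t_eff = 1/t_phys + 1/t_biol = 1/89.2 + 1/330 = 0.014241 per hour.
t_eff = 89.2 × 330 / (89.2 + 330) ≈ 70.219 hours.
Remaining = 1780 × (1/2)^(258/70.219) = 1780 × (1/2)^3.6742 ≈ 139.44 MBq.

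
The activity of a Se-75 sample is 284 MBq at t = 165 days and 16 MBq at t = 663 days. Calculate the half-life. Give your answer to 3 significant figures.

120 days

Over Δt = 663 − 165 = 498 days, the level fell by a factor of 284/16 ≈ 17.75.
n = log₂(17.75) ≈ 4.1497 half-lives, so t½ = 498/4.1497 ≈ 120.01 days.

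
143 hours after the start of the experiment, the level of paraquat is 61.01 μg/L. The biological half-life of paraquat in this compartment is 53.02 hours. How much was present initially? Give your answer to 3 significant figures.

Number of half-lives elapsed: n = 143/53.02 ≈ 2.6971.
A₀ = A × 2^n = 61.01 × 2^2.6971 = 61.01 × 6.4849 ≈ 395.65 μg/L.

396 μg/L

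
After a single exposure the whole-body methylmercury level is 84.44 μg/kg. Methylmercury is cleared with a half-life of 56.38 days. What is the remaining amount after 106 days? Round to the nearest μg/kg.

Number of half-lives: n = 106/56.38 ≈ 1.8801.
Remaining = 84.44 × (1/2)^1.8801 = 84.44 × 0.27167 ≈ 22.939 μg/kg.

23 μg/kg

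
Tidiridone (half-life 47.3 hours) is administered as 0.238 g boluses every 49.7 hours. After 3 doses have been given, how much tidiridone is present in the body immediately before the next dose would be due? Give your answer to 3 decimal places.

0.197 g

The 3 doses were given 149.1, 99.4, 49.7 hours ago.
Total = 0.238·(1/2)^(149.1/47.3) + 0.238·(1/2)^(99.4/47.3) + 0.238·(1/2)^(49.7/47.3)
      = 0.026771 + 0.055459 + 0.11489 ≈ 0.19712 g.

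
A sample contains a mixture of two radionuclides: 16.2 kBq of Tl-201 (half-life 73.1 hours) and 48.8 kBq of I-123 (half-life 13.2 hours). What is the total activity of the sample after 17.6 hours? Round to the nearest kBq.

33 kBq

Tl-201: 16.2 × (1/2)^(17.6/73.1) = 16.2 × (1/2)^0.24077 ≈ 13.71 kBq.
I-123: 48.8 × (1/2)^(17.6/13.2) = 48.8 × (1/2)^1.3333 ≈ 19.366 kBq.
Total = 13.71 + 19.366 ≈ 33.076 kBq.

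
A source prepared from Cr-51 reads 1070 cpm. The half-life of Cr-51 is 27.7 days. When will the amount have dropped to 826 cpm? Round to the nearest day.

Fraction remaining = 826/1070 ≈ 0.77196.
n = log₂(1070/826) = ln(1.2954)/ln 2 ≈ 0.3734 half-lives.
t = n × t½ = 0.3734 × 27.7 ≈ 10.343 days.

10 days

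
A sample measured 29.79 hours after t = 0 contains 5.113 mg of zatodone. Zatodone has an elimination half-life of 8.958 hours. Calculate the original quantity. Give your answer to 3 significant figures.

Number of half-lives elapsed: n = 29.79/8.958 ≈ 3.3255.
A₀ = A × 2^n = 5.113 × 2^3.3255 = 5.113 × 10.025 ≈ 51.257 mg.

51.3 mg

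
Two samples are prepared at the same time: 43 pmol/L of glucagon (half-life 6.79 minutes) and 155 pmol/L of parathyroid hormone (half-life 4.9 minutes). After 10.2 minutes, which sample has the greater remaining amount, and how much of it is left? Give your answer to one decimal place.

parathyroid hormone, 36.6 pmol/L

glucagon: 43 × (1/2)^1.5022 ≈ 15.18 pmol/L.
parathyroid hormone: 155 × (1/2)^2.0816 ≈ 36.618 pmol/L.
Parathyroid hormone has more remaining, at ≈ 36.618 pmol/L.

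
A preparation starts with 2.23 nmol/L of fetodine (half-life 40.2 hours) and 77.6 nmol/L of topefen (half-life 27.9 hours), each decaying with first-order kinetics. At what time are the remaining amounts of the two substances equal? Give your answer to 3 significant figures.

Set 2.23·(1/2)^(t/40.2) = 77.6·(1/2)^(t/27.9).
Taking log₂: log₂(2.23/77.6) = t·(1/40.2 − 1/27.9).
log₂(0.028737) = -5.1209; 1/40.2 − 1/27.9 = -0.010967.
t = -5.1209 / -0.010967 ≈ 466.95 hours.

467 hours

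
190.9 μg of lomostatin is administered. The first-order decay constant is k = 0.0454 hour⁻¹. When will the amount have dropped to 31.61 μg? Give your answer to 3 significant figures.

t½ = ln 2 / k = 0.69315 / 0.0454 ≈ 15.268 hours.
Fraction remaining = 31.61/190.9 ≈ 0.16558.
n = log₂(190.9/31.61) = ln(6.0392)/ln 2 ≈ 2.5944 half-lives.
t = n × t½ = 2.5944 × 15.268 ≈ 39.61 hours.

39.6 hours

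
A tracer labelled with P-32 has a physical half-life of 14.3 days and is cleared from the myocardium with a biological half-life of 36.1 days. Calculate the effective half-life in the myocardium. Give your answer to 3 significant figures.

1/t_eff = 1/t_phys + 1/t_biol = 1/14.3 + 1/36.1 = 0.097631 per day.
t_eff = 14.3 × 36.1 / (14.3 + 36.1) ≈ 10.243 days.

10.2 days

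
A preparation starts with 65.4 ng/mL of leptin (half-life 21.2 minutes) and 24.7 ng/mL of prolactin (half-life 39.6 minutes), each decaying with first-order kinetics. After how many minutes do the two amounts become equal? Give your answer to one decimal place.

Set 65.4·(1/2)^(t/21.2) = 24.7·(1/2)^(t/39.6).
Taking log₂: log₂(65.4/24.7) = t·(1/21.2 − 1/39.6).
log₂(2.6478) = 1.4048; 1/21.2 − 1/39.6 = 0.021917.
t = 1.4048 / 0.021917 ≈ 64.095 minutes.

64.1 minutes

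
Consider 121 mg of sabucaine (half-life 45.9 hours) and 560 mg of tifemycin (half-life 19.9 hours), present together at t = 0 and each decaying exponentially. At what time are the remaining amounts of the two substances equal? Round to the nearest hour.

78 hours

Set 121·(1/2)^(t/45.9) = 560·(1/2)^(t/19.9).
Taking log₂: log₂(121/560) = t·(1/45.9 − 1/19.9).
log₂(0.21607) = -2.2104; 1/45.9 − 1/19.9 = -0.028465.
t = -2.2104 / -0.028465 ≈ 77.655 hours.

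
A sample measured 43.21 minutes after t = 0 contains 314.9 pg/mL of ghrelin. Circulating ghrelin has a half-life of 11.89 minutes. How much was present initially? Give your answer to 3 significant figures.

Number of half-lives elapsed: n = 43.21/11.89 ≈ 3.6341.
A₀ = A × 2^n = 314.9 × 2^3.6341 = 314.9 × 12.416 ≈ 3909.8 pg/mL.

3910 pg/mL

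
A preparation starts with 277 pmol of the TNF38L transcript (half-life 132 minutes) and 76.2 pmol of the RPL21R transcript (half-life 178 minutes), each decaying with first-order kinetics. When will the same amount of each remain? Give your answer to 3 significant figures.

Set 277·(1/2)^(t/132) = 76.2·(1/2)^(t/178).
Taking log₂: log₂(277/76.2) = t·(1/132 − 1/178).
log₂(3.6352) = 1.862; 1/132 − 1/178 = 0.0019578.
t = 1.862 / 0.0019578 ≈ 951.09 minutes.

951 minutes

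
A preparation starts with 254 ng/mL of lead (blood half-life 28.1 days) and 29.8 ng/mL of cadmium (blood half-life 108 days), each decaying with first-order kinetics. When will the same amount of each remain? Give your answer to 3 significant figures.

Set 254·(1/2)^(t/28.1) = 29.8·(1/2)^(t/108).
Taking log₂: log₂(254/29.8) = t·(1/28.1 − 1/108).
log₂(8.5235) = 3.0914; 1/28.1 − 1/108 = 0.026328.
t = 3.0914 / 0.026328 ≈ 117.42 days.

117 days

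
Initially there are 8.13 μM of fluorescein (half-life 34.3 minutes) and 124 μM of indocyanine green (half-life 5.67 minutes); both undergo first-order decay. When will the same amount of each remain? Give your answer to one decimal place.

26.7 minutes

Set 8.13·(1/2)^(t/34.3) = 124·(1/2)^(t/5.67).
Taking log₂: log₂(8.13/124) = t·(1/34.3 − 1/5.67).
log₂(0.065565) = -3.9309; 1/34.3 − 1/5.67 = -0.14721.
t = -3.9309 / -0.14721 ≈ 26.703 minutes.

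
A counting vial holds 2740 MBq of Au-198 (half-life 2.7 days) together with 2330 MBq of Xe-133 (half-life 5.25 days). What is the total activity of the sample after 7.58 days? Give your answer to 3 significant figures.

Au-198: 2740 × (1/2)^(7.58/2.7) = 2740 × (1/2)^2.8074 ≈ 391.41 MBq.
Xe-133: 2330 × (1/2)^(7.58/5.25) = 2330 × (1/2)^1.4438 ≈ 856.5 MBq.
Total = 391.41 + 856.5 ≈ 1247.9 MBq.

1250 MBq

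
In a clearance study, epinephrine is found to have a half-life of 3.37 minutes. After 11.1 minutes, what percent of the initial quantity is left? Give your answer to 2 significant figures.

10%

n = 11.1/3.37 ≈ 3.2938 half-lives.
Fraction remaining = (1/2)^3.2938 ≈ 0.10197, i.e. 10.197%.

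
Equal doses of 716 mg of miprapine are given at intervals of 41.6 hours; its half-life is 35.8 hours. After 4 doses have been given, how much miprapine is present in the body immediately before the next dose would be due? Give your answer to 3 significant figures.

The 4 doses were given 166.4, 124.8, 83.2, 41.6 hours ago.
Total = 716·(1/2)^(166.4/35.8) + 716·(1/2)^(124.8/35.8) + 716·(1/2)^(83.2/35.8) + 716·(1/2)^(41.6/35.8)
      = 28.557 + 63.902 + 142.99 + 319.97 ≈ 555.42 mg.

555 mg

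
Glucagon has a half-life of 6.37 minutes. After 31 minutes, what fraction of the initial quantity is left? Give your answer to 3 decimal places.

0.034

n = 31/6.37 ≈ 4.8666 half-lives.
Fraction remaining = (1/2)^4.8666 ≈ 0.034278.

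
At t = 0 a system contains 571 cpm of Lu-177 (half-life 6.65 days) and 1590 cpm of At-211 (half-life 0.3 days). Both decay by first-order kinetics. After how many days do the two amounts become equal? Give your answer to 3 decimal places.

Set 571·(1/2)^(t/6.65) = 1590·(1/2)^(t/0.3).
Taking log₂: log₂(571/1590) = t·(1/6.65 − 1/0.3).
log₂(0.35912) = -1.4775; 1/6.65 − 1/0.3 = -3.183.
t = -1.4775 / -3.183 ≈ 0.46418 days.

0.464 days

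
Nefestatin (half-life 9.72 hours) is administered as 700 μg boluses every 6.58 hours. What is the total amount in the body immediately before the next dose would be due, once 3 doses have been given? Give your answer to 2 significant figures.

The 3 doses were given 19.74, 13.16, 6.58 hours ago.
Total = 700·(1/2)^(19.74/9.72) + 700·(1/2)^(13.16/9.72) + 700·(1/2)^(6.58/9.72)
      = 171.3 + 273.86 + 437.84 ≈ 883 μg.

880 μg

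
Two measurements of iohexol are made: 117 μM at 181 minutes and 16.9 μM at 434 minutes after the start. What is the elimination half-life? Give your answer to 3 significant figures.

90.6 minutes

Over Δt = 434 − 181 = 253 minutes, the level fell by a factor of 117/16.9 ≈ 6.9231.
n = log₂(6.9231) ≈ 2.7914 half-lives, so t½ = 253/2.7914 ≈ 90.635 minutes.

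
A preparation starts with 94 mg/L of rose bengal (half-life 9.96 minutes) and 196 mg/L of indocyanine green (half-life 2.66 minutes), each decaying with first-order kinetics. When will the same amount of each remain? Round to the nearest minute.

4 minutes

Set 94·(1/2)^(t/9.96) = 196·(1/2)^(t/2.66).
Taking log₂: log₂(94/196) = t·(1/9.96 − 1/2.66).
log₂(0.47959) = -1.0601; 1/9.96 − 1/2.66 = -0.27554.
t = -1.0601 / -0.27554 ≈ 3.8475 minutes.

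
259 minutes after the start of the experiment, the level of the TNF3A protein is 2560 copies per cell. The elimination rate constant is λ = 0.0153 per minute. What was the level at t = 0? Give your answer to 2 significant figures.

130000 copies per cell

t½ = ln 2 / λ = 0.69315 / 0.0153 ≈ 45.304 minutes.
Number of half-lives elapsed: n = 259/45.304 ≈ 5.717.
A₀ = A × 2^n = 2560 × 2^5.717 = 2560 × 52.599 ≈ 134650 copies per cell.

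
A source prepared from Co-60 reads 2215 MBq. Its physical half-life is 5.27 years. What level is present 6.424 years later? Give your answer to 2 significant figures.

950 MBq

Number of half-lives: n = 6.424/5.27 ≈ 1.219.
Remaining = 2215 × (1/2)^1.219 = 2215 × 0.42959 ≈ 951.54 MBq.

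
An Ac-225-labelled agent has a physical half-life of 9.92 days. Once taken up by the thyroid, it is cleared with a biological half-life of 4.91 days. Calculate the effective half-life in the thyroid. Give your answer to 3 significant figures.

3.28 days

1/t_eff = 1/t_phys + 1/t_biol = 1/9.92 + 1/4.91 = 0.30447 per day.
t_eff = 9.92 × 4.91 / (9.92 + 4.91) ≈ 3.2844 days.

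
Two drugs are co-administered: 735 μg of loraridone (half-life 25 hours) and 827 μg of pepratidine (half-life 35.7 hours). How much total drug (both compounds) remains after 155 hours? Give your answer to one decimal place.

loraridone: 735 × (1/2)^(155/25) = 735 × (1/2)^6.2 ≈ 9.9977 μg.
pepratidine: 827 × (1/2)^(155/35.7) = 827 × (1/2)^4.3417 ≈ 40.786 μg.
Total = 9.9977 + 40.786 ≈ 50.784 μg.

50.8 μg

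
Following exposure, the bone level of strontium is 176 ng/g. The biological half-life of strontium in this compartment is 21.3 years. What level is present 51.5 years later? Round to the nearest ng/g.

Number of half-lives: n = 51.5/21.3 ≈ 2.4178.
Remaining = 176 × (1/2)^2.4178 = 176 × 0.18714 ≈ 32.936 ng/g.

33 ng/g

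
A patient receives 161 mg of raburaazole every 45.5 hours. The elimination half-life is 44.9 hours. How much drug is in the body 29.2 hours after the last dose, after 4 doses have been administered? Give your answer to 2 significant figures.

190 mg

The 4 doses were given 165.7, 120.2, 74.7, 29.2 hours ago.
Total = 161·(1/2)^(165.7/44.9) + 161·(1/2)^(120.2/44.9) + 161·(1/2)^(74.7/44.9) + 161·(1/2)^(29.2/44.9)
      = 12.471 + 25.174 + 50.816 + 102.58 ≈ 191.04 mg.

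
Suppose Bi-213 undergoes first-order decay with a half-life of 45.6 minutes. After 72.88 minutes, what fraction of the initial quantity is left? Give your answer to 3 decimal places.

n = 72.88/45.6 ≈ 1.5982 half-lives.
Fraction remaining = (1/2)^1.5982 ≈ 0.33028.

0.330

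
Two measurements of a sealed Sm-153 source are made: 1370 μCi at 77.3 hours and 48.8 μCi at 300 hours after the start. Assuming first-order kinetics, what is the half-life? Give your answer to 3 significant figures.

Over Δt = 300 − 77.3 = 222.7 hours, the level fell by a factor of 1370/48.8 ≈ 28.074.
n = log₂(28.074) ≈ 4.8112 half-lives, so t½ = 222.7/4.8112 ≈ 46.288 hours.

46.3 hours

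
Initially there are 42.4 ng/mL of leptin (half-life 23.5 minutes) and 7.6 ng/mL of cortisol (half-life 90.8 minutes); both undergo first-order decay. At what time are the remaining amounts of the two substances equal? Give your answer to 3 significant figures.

78.6 minutes

Set 42.4·(1/2)^(t/23.5) = 7.6·(1/2)^(t/90.8).
Taking log₂: log₂(42.4/7.6) = t·(1/23.5 − 1/90.8).
log₂(5.5789) = 2.48; 1/23.5 − 1/90.8 = 0.03154.
t = 2.48 / 0.03154 ≈ 78.63 minutes.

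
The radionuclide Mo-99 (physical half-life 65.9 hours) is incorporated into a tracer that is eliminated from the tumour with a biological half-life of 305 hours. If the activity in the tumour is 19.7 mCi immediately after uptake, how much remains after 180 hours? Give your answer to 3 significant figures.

1.97 mCi

1/t_eff = 1/t_phys + 1/t_biol = 1/65.9 + 1/305 = 0.018453 per hour.
t_eff = 65.9 × 305 / (65.9 + 305) ≈ 54.191 hours.
Remaining = 19.7 × (1/2)^(180/54.191) = 19.7 × (1/2)^3.3216 ≈ 1.9705 mCi.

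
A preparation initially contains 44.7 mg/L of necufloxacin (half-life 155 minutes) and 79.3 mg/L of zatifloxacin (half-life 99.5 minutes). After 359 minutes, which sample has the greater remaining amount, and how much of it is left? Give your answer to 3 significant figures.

necufloxacin: 44.7 × (1/2)^2.3161 ≈ 8.976 mg/L.
zatifloxacin: 79.3 × (1/2)^3.608 ≈ 6.5035 mg/L.
Necufloxacin has more remaining, at ≈ 8.976 mg/L.

necufloxacin, 8.98 mg/L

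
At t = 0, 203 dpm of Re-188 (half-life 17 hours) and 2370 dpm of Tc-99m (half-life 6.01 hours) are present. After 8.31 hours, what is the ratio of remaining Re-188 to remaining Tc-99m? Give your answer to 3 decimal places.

0.159

Re-188: 203 × (1/2)^(8.31/17) = 203 × (1/2)^0.48882 ≈ 144.66 dpm.
Tc-99m: 2370 × (1/2)^(8.31/6.01) = 2370 × (1/2)^1.3827 ≈ 908.9 dpm.
Ratio ≈ 144.66 / 908.9 ≈ 0.15916.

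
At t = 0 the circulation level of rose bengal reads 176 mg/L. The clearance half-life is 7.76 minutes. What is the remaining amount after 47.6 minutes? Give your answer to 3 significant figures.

Number of half-lives: n = 47.6/7.76 ≈ 6.134.
Remaining = 176 × (1/2)^6.134 = 176 × 0.014239 ≈ 2.506 mg/L.

2.51 mg/L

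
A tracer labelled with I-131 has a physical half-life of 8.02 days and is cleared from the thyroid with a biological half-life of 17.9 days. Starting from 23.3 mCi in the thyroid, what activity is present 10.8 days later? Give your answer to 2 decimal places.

1/t_eff = 1/t_phys + 1/t_biol = 1/8.02 + 1/17.9 = 0.18055 per day.
t_eff = 8.02 × 17.9 / (8.02 + 17.9) ≈ 5.5385 days.
Remaining = 23.3 × (1/2)^(10.8/5.5385) = 23.3 × (1/2)^1.95 ≈ 6.0305 mCi.

6.03 mCi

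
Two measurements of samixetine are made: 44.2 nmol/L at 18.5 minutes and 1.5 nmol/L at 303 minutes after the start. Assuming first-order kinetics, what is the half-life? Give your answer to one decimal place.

58.3 minutes

Over Δt = 303 − 18.5 = 284.5 minutes, the level fell by a factor of 44.2/1.5 ≈ 29.467.
n = log₂(29.467) ≈ 4.881 half-lives, so t½ = 284.5/4.881 ≈ 58.287 minutes.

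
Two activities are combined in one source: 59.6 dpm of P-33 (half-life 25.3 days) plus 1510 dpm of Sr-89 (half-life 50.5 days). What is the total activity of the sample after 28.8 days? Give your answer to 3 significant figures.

1040 dpm

P-33: 59.6 × (1/2)^(28.8/25.3) = 59.6 × (1/2)^1.1383 ≈ 27.075 dpm.
Sr-89: 1510 × (1/2)^(28.8/50.5) = 1510 × (1/2)^0.5703 ≈ 1017 dpm.
Total = 27.075 + 1017 ≈ 1044 dpm.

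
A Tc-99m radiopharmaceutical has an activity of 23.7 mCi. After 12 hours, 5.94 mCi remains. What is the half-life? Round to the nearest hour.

A/A₀ = 5.94/23.7 ≈ 0.25063.
n = log₂(3.9899) ≈ 1.9964 half-lives elapsed in 12 hours.
t½ = 12/1.9964 ≈ 6.011 hours.

6 hours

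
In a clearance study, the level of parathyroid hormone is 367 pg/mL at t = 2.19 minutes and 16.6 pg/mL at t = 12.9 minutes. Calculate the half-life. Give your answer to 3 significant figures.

2.40 minutes

Over Δt = 12.9 − 2.19 = 10.71 minutes, the level fell by a factor of 367/16.6 ≈ 22.108.
n = log₂(22.108) ≈ 4.4665 half-lives, so t½ = 10.71/4.4665 ≈ 2.3978 minutes.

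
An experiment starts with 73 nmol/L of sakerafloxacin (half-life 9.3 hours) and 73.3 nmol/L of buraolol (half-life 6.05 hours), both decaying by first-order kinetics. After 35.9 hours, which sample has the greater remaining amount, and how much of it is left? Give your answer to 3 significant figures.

sakerafloxacin, 5.03 nmol/L

sakerafloxacin: 73 × (1/2)^3.8602 ≈ 5.0267 nmol/L.
buraolol: 73.3 × (1/2)^5.9339 ≈ 1.199 nmol/L.
Sakerafloxacin has more remaining, at ≈ 5.0267 nmol/L.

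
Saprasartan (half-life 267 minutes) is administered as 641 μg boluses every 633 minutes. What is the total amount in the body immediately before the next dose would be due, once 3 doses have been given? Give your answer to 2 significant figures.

The 3 doses were given 1899, 1266, 633 minutes ago.
Total = 641·(1/2)^(1899/267) + 641·(1/2)^(1266/267) + 641·(1/2)^(633/267)
      = 4.6326 + 23.961 + 123.93 ≈ 152.52 μg.

150 μg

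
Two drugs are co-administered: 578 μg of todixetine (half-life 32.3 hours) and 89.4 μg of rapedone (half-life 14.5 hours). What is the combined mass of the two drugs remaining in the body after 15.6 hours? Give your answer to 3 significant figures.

todixetine: 578 × (1/2)^(15.6/32.3) = 578 × (1/2)^0.48297 ≈ 413.56 μg.
rapedone: 89.4 × (1/2)^(15.6/14.5) = 89.4 × (1/2)^1.0759 ≈ 42.41 μg.
Total = 413.56 + 42.41 ≈ 455.97 μg.

456 μg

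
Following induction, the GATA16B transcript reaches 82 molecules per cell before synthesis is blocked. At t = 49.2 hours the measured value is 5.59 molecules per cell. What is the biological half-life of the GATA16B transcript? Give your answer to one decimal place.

12.7 hours

A/A₀ = 5.59/82 ≈ 0.068171.
n = log₂(14.669) ≈ 3.8747 half-lives elapsed in 49.2 hours.
t½ = 49.2/3.8747 ≈ 12.698 hours.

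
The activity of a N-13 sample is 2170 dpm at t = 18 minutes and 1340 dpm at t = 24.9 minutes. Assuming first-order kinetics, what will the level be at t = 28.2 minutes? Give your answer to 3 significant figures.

Over Δt = 24.9 − 18 = 6.9 minutes, the level fell by a factor of 2170/1340 ≈ 1.6194.
n = log₂(1.6194) ≈ 0.69546 half-lives, so t½ = 6.9/0.69546 ≈ 9.9215 minutes.
From t = 24.9 to t = 28.2: 1340 × (1/2)^((28.2−24.9)/9.9215) ≈ 1064.1 dpm.

1060 dpm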